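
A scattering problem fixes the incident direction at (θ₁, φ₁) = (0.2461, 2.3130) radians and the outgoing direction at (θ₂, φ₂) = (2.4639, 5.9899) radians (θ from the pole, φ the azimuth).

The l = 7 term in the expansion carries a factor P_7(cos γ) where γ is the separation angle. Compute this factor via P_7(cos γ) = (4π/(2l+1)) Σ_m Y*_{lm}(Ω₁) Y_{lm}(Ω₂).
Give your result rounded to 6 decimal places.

Addition theorem: P_7(cos γ) = (4π/15) Σ_m Y*_{lm}(Ω₁) Y_{lm}(Ω₂), m = −7…7:
  [-7]  conj(Y_{7,-7})(Ω₁) = (-0.000023, -0.000012) ; Y_{7,-7}(Ω₂) = (-0.008833, 0.016877) ; Δ = (0.000000, -0.000000)
  [-6]  conj(Y_{7,-6})(Ω₁) = (0.000097, 0.000367) ; Y_{7,-6}(Ω₂) = (0.016630, -0.086979) ; Δ = (0.000034, -0.000002)
  [-5]  conj(Y_{7,-5})(Ω₁) = (0.001906, -0.002978) ; Y_{7,-5}(Ω₂) = (0.025520, 0.243624) ; Δ = (0.000774, 0.000388)
  [-4]  conj(Y_{7,-4})(Ω₁) = (-0.022794, 0.003978) ; Y_{7,-4}(Ω₂) = (-0.167292, -0.398285) ; Δ = (0.005398, 0.008413)
  [-3]  conj(Y_{7,-3})(Ω₁) = (0.085512, 0.065795) ; Y_{7,-3}(Ω₂) = (0.271318, 0.328107) ; Δ = (0.001613, 0.045908)
  [-2]  conj(Y_{7,-2})(Ω₁) = (-0.029574, -0.341485) ; Y_{7,-2}(Ω₂) = (-0.036324, -0.024141) ; Δ = (-0.007170, 0.013118)
  [-1]  conj(Y_{7,-1})(Ω₁) = (-0.431872, 0.470890) ; Y_{7,-1}(Ω₂) = (-0.363952, -0.109911) ; Δ = (0.208937, -0.123914)
  [+0]  conj(Y_{7,0})(Ω₁) = (0.343233, -0.000000) ; Y_{7,0}(Ω₂) = (0.169074, 0.000000) ; Δ = (0.058032, 0.000000)
  [+1]  conj(Y_{7,1})(Ω₁) = (0.431872, 0.470890) ; Y_{7,1}(Ω₂) = (0.363952, -0.109911) ; Δ = (0.208937, 0.123914)
  [+2]  conj(Y_{7,2})(Ω₁) = (-0.029574, 0.341485) ; Y_{7,2}(Ω₂) = (-0.036324, 0.024141) ; Δ = (-0.007170, -0.013118)
  [+3]  conj(Y_{7,3})(Ω₁) = (-0.085512, 0.065795) ; Y_{7,3}(Ω₂) = (-0.271318, 0.328107) ; Δ = (0.001613, -0.045908)
  [+4]  conj(Y_{7,4})(Ω₁) = (-0.022794, -0.003978) ; Y_{7,4}(Ω₂) = (-0.167292, 0.398285) ; Δ = (0.005398, -0.008413)
  [+5]  conj(Y_{7,5})(Ω₁) = (-0.001906, -0.002978) ; Y_{7,5}(Ω₂) = (-0.025520, 0.243624) ; Δ = (0.000774, -0.000388)
  [+6]  conj(Y_{7,6})(Ω₁) = (0.000097, -0.000367) ; Y_{7,6}(Ω₂) = (0.016630, 0.086979) ; Δ = (0.000034, 0.000002)
  [+7]  conj(Y_{7,7})(Ω₁) = (0.000023, -0.000012) ; Y_{7,7}(Ω₂) = (0.008833, 0.016877) ; Δ = (0.000000, 0.000000)
Accumulated sum (0.477204, -0.000000); after 4π/(2l+1) scaling, (0.399782, -0.000000) ⇒ P_7 = 0.399782

0.399782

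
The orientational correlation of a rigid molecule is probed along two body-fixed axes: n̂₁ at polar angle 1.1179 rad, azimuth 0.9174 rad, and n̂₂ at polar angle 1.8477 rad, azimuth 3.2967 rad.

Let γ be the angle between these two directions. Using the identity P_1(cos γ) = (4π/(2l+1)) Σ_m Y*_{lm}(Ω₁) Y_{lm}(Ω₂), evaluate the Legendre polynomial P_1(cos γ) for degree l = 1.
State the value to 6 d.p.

Addition theorem: P_1(cos γ) = (4π/3) Σ_m Y*_{lm}(Ω₁) Y_{lm}(Ω₂), m = −1…1:
  m=-1: Y*=+0.188848+0.246674i  Y=-0.328343+0.051341i  product -0.074671-0.071298i
  m=+0: Y*=+0.213799-0.000000i  Y=-0.133573+0.000000i  product -0.028558+0.000000i
  m=+1: Y*=-0.188848+0.246674i  Y=+0.328343+0.051341i  product -0.074671+0.071298i
Total Σ_m = -0.177900+0.000000i. Multiply by 4.188790: -0.745188+0.000000i. P_1(cos γ) = -0.745188

-0.745188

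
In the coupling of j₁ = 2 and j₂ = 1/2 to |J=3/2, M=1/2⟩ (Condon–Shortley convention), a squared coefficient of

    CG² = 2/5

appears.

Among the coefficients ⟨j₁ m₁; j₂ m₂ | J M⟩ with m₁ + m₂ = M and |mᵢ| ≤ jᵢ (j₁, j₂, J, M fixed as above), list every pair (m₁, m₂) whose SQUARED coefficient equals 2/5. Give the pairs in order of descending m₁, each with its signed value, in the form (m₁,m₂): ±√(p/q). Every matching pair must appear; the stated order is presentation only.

Admissible pairs with m₁+m₂ = M = 1/2: (0,1/2), (1,-1/2)
  (m₁,m₂)=(1,-1/2): CG² = 3/5, CG = +√(3/5)
  (m₁,m₂)=(0,1/2): CG² = 2/5, CG = −√(2/5)   ← matches the target
Pairs with CG² = 2/5: (0,1/2): −√(2/5)

(0,1/2): −√(2/5)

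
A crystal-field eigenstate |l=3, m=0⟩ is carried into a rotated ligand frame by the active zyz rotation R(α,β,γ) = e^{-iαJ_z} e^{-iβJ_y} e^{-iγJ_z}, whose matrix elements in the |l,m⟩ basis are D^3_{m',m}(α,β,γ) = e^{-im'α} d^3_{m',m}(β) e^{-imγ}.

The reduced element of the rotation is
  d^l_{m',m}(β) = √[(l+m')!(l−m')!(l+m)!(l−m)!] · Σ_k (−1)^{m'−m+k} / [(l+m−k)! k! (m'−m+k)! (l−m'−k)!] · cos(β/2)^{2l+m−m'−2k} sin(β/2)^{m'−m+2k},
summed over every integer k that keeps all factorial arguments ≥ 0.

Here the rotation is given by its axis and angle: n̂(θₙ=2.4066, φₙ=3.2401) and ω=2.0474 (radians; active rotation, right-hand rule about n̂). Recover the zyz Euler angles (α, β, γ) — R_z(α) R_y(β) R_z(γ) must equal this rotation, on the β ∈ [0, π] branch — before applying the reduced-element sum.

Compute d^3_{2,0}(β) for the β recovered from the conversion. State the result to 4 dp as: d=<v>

Axis–angle → zyz. n̂ = (sinθₙcosφₙ, sinθₙsinφₙ, cosθₙ) = (-0.667331, -0.065950, -0.741836), ω = 2.0474.
R = I cosω + sinω [n̂]ₓ + (1−cosω) n̂n̂ᵀ gives
  R = [+0.190868, +0.723365, +0.663560; -0.594963, -0.452419, +0.664331; +0.780762, -0.521593, +0.344023]
β = atan2(√(R₁₃²+R₂₃²), R₃₃) = 1.219598; α = atan2(R₂₃, R₁₃) mod 2π = 0.785979; γ = atan2(R₃₂, −R₃₁) mod 2π = 3.730557
d^3_{2,0}(β=1.2196) via the finite sum:
With c≡cos(β/2)=0.819763 and s≡sin(β/2)=0.572703, N=[120·1·6·6]^{1/2}=65.726707
k: max(0,(0)−(2))=0 … min(3+(0),3−(2))=1
  k=0: (−1)^2·65.7267/(12)·0.8198^4·0.5727^2 = +0.811284
  k=1: (−1)^3·65.7267/(12)·0.8198^2·0.5727^4 = -0.395963
d^3_{2,0}(1.2196) = +0.811284 -0.395963 = +0.415321

d=0.4153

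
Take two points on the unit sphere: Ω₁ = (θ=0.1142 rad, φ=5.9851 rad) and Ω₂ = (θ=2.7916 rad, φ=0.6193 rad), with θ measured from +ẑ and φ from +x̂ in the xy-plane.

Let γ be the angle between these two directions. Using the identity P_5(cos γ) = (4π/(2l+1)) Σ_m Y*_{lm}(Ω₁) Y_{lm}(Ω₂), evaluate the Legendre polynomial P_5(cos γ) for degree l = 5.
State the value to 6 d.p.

-0.023224

Expand P_5 via completeness: Σ_{m} conj(Y_{5,m}) at Ω₁ times Y_{5,m} at Ω₂ —
  m=-5: (+0.000001-0.000009i) × (-0.002198-0.000099i) = -0.000000+0.000000i  (running Σ = -0.000000+0.000000i)
  m=-4: (+0.000091-0.000228i) × (+0.015005+0.011752i) = +0.000004-0.000002i  (running Σ = +0.000004-0.000002i)
  m=-3: (+0.002526-0.003146i) × (-0.027416-0.092853i) = -0.000361-0.000148i  (running Σ = -0.000357-0.000151i)
  m=-2: (+0.035479-0.024073i) × (-0.100556+0.291482i) = +0.003449+0.012762i  (running Σ = +0.003092+0.012611i)
  m=-1: (+0.266537-0.081891i) × (+0.446972-0.318625i) = +0.093042-0.121528i  (running Σ = +0.096134-0.108917i)
  m=0: (+0.846255-0.000000i) × (-0.251222+0.000000i) = -0.212597+0.000000i  (running Σ = -0.116463-0.108917i)
  m=1: (-0.266537-0.081891i) × (-0.446972-0.318625i) = +0.093042+0.121528i  (running Σ = -0.023421+0.012611i)
  m=2: (+0.035479+0.024073i) × (-0.100556-0.291482i) = +0.003449-0.012762i  (running Σ = -0.019972-0.000151i)
  m=3: (-0.002526-0.003146i) × (+0.027416-0.092853i) = -0.000361+0.000148i  (running Σ = -0.020333-0.000002i)
  m=4: (+0.000091+0.000228i) × (+0.015005-0.011752i) = +0.000004+0.000002i  (running Σ = -0.020329+0.000000i)
  m=5: (-0.000001-0.000009i) × (+0.002198-0.000099i) = -0.000000-0.000000i  (running Σ = -0.020329-0.000000i)
Accumulated sum -0.020329-0.000000i; after 4π/(2l+1) scaling, -0.023224-0.000000i ⇒ P_5 = -0.023224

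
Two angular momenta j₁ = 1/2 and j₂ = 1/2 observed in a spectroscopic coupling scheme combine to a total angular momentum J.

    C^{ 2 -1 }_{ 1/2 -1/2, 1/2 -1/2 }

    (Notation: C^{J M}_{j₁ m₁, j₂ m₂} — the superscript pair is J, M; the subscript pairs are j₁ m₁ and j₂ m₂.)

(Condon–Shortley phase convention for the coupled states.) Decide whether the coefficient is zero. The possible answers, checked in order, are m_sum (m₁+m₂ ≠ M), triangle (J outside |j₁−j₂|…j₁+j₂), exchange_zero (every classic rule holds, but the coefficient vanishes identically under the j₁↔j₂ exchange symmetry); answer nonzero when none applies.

m-sum: m₁+m₂ = -1/2+(-1/2) = -1, M = -1  ✓
triangle: need |j₁−j₂| ≤ J ≤ j₁+j₂, i.e. J ∈ [0, 1]; J = 2 is outside ✗ ⇒ coefficient is 0

triangle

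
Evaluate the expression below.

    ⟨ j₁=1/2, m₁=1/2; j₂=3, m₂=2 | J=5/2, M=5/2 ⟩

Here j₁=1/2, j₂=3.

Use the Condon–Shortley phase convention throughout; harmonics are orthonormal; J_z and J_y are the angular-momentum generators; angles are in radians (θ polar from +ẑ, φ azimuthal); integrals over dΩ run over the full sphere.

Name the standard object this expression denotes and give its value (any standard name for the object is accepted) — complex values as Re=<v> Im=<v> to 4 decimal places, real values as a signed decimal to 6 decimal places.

This is a Clebsch–Gordan (vector-coupling) coefficient.
√[6·1!0!5!/7! · 1!0!5!1!5!0!] = √(14400/7)
  +(−1)^0/∏(0,1,0,5,0,0)! = 1/120  (running 1/120)
⟨..|..⟩ = √(14400/7)·(1/120) = +0.377964

Clebsch–Gordan coefficient, +√(1/7) ≈ +0.377964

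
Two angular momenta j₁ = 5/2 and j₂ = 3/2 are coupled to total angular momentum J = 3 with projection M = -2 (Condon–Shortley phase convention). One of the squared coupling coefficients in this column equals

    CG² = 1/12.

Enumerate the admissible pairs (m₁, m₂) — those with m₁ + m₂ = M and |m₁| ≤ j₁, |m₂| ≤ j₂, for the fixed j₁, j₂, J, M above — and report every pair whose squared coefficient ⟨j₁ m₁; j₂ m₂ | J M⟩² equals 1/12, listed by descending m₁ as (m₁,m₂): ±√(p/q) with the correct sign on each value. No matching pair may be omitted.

(-3/2,-1/2): −√(1/12)

Admissible pairs with m₁+m₂ = M = -2: (-5/2,1/2), (-3/2,-1/2), (-1/2,-3/2)
  (m₁,m₂)=(-1/2,-3/2): CG² = 1/2, CG = +√(1/2)
  (m₁,m₂)=(-3/2,-1/2): CG² = 1/12, CG = −√(1/12)   ← matches the target
  (m₁,m₂)=(-5/2,1/2): CG² = 5/12, CG = −√(5/12)
Pairs with CG² = 1/12: (-3/2,-1/2): −√(1/12)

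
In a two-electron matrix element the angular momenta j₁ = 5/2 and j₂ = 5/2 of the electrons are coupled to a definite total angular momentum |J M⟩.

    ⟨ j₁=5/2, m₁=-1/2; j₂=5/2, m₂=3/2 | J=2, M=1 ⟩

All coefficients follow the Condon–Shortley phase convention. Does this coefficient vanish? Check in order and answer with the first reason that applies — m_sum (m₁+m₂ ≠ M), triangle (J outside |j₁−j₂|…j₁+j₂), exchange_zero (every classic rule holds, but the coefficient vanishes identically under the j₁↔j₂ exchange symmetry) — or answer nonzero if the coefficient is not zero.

m-sum: m₁+m₂ = -1/2+3/2 = 1, M = 1  ✓
triangle: |j₁−j₂| = 0 ≤ J = 2 ≤ j₁+j₂ = 5  ✓
exchange: j₁≠j₂ or m₁≠m₂ — the exchange symmetry imposes no constraint here
value check: CG = +√(1/7) = +0.377964 ≠ 0

nonzero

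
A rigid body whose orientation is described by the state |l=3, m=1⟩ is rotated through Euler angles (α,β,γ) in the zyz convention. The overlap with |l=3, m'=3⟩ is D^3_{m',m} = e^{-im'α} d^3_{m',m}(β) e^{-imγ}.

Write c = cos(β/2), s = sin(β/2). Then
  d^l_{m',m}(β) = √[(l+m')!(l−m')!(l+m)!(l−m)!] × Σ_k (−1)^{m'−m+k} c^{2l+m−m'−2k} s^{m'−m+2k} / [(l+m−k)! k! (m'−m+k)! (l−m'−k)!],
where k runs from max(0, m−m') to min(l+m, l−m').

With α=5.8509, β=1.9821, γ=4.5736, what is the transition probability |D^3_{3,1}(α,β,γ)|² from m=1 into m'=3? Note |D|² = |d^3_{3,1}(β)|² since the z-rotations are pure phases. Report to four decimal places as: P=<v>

First d^3_{3,1}(β=1.9821), then the phase factors e^{-i(3)α} and e^{-i(1)γ}:
c=cos(1.982100/2)=0.547812, s=sin(1.982100/2)=0.836602; N=√[720·1·24·2]=185.903201
Admissible k: 0..0 (factorial args all ≥0)
  k=0: (−1)^2·185.9032/(48)·0.5478^4·0.8366^2 = +0.244123
d^3_{3,1}(1.9821) = +0.244123
|D^3_{3,1}|² = |d^3_{3,1}(β)|² = (+0.244123)² = 0.059596 (the z-rotation phases have unit modulus)

P=0.0596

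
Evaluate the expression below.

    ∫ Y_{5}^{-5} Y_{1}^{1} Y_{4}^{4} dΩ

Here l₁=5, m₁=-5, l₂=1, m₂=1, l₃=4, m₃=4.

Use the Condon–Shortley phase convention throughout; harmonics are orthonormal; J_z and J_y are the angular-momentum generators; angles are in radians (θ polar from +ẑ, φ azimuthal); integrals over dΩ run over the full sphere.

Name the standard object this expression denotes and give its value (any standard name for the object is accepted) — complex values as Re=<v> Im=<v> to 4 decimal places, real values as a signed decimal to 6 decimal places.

Gaunt coefficient, -0.329416

This is a Gaunt coefficient — the integral of a triple product of spherical harmonics over the sphere.
Rules hold: Σm=0, L=10 even, 4≤4≤6.
N = 11·3·9 = 297
Δ = 2!·8!·0!/11! = 1/495
Racah Σ t=1..1: t=1:−1/576 = -1/576
⇒ 3j(5 1 4; 0 0 0)² = 5/99, sgn -1
Racah Σ t=2..2: t=2:+1/80640 = 1/80640
⇒ 3j(5 1 4; -5 1 4)² = 1/11, sgn +1
4πI² = N·(3j₀)²·(3jₘ)² = 15/11
I = -1·√(1.36364/4π) = -0.32941575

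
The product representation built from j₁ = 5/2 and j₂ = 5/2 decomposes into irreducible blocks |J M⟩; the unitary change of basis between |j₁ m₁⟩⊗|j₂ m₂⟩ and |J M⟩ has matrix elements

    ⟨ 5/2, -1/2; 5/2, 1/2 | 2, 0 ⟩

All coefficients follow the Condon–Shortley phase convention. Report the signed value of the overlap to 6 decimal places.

+√(4/21) ≈ +0.436436

√[5·3!2!2!/8! · 2!3!3!2!2!2!] = √(12/7)
  +(−1)^1/∏(1,2,2,2,0,0)! = -1/8  (running -1/8)
  +(−1)^2/∏(2,1,1,1,1,1)! = 1/2  (running 3/8)
  +(−1)^3/∏(3,0,0,0,2,2)! = -1/24  (running 1/3)
⟨..|..⟩ = √(12/7)·(1/3) = +0.436436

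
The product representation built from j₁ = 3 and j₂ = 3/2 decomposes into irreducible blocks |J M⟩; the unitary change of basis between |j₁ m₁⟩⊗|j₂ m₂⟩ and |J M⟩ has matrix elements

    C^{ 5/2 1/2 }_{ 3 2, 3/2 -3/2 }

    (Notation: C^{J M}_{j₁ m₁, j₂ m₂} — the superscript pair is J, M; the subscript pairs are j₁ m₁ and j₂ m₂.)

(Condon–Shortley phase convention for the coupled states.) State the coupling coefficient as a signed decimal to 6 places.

+0.654654  (= +√(3/7))

√[6·2!4!1!/8! · 5!1!0!3!3!2!] = √(432/7)
  +(−1)^0/∏(0,2,1,0,3,1)! = 1/12  (running 1/12)
⟨..|..⟩ = √(432/7)·(1/12) = +0.654654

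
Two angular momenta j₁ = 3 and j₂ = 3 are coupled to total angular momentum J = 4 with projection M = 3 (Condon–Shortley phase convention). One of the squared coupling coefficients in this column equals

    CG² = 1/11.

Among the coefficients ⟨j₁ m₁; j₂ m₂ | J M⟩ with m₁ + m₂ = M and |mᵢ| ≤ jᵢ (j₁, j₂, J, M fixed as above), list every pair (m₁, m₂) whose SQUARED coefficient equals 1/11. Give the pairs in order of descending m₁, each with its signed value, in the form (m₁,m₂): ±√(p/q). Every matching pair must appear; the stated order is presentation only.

(2,1): −√(1/11); (1,2): −√(1/11)

Admissible pairs with m₁+m₂ = M = 3: (0,3), (1,2), (2,1), (3,0)
  (m₁,m₂)=(3,0): CG² = 9/22, CG = +√(9/22)
  (m₁,m₂)=(2,1): CG² = 1/11, CG = −√(1/11)   ← matches the target
  (m₁,m₂)=(1,2): CG² = 1/11, CG = −√(1/11)   ← matches the target
  (m₁,m₂)=(0,3): CG² = 9/22, CG = +√(9/22)
Pairs with CG² = 1/11: (2,1): −√(1/11); (1,2): −√(1/11)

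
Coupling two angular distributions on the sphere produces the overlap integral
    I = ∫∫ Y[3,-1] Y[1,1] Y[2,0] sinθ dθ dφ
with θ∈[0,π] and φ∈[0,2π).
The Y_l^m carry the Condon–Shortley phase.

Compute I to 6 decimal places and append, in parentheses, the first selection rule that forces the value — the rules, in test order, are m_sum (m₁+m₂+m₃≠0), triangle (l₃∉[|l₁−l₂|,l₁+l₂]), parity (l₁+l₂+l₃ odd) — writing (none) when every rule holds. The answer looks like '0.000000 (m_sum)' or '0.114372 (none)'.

-0.202301 (none)

Checks pass: Σm=0; 6 even; l₃=2∈[2,4].
(2·3+1)(2·1+1)(2·2+1) = 105
Δ: 2! 4! 0! / 7! → 1/105
sum: t=1:−1/4 = -1/4
3j²(3 1 2; 0 0 0) = Δ·Π!·Σ² = 3/35  (sign -1)
sum: t=2:+1/8 = 1/8
3j²(3 1 2; -1 1 0) = Δ·Π!·Σ² = 2/35  (sign +1)
combine: 4πI² = 105·3/35·2/35 = 18/35
take √, sign -1: I = -0.20230066
No selection rule forces the value: the integral is nonzero (none).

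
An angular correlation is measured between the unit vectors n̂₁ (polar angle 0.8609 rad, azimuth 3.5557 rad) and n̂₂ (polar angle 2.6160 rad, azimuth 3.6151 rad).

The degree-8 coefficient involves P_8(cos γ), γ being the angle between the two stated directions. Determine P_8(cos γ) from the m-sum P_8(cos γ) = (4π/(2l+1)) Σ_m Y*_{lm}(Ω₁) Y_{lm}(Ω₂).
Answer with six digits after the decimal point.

Expand P_8 via completeness: Σ_{m} conj(Y_{8,m}) at Ω₁ times Y_{8,m} at Ω₂ —
  m=-8: Y*=-0.055602-0.009617i  Y=-0.001652+0.001247i  product +0.000104-0.000053i
  m=-7: Y*=+0.188272-0.046641i  Y=-0.014060+0.002456i  product -0.002533+0.001118i
  m=-6: Y*=-0.304737+0.235021i  Y=-0.058637-0.018174i  product +0.022140-0.008243i
  m=-5: Y*=+0.214884-0.393586i  Y=-0.131515-0.128565i  product -0.078862+0.024136i
  m=-4: Y*=-0.016125+0.187839i  Y=-0.122147-0.364639i  product +0.070463-0.017064i
  m=-3: Y*=+0.080693+0.236762i  Y=+0.076881-0.507750i  product +0.126420-0.022770i
  m=-2: Y*=-0.228898-0.249389i  Y=+0.167784-0.233151i  product -0.096551+0.011524i
  m=-1: Y*=-0.095033-0.041769i  Y=-0.233064+0.119419i  product +0.027137-0.001614i
  m=+0: Y*=+0.354801-0.000000i  Y=-0.389650+0.000000i  product -0.138248+0.000000i
  m=+1: Y*=+0.095033-0.041769i  Y=+0.233064+0.119419i  product +0.027137+0.001614i
  m=+2: Y*=-0.228898+0.249389i  Y=+0.167784+0.233151i  product -0.096551-0.011524i
  m=+3: Y*=-0.080693+0.236762i  Y=-0.076881-0.507750i  product +0.126420+0.022770i
  m=+4: Y*=-0.016125-0.187839i  Y=-0.122147+0.364639i  product +0.070463+0.017064i
  m=+5: Y*=-0.214884-0.393586i  Y=+0.131515-0.128565i  product -0.078862-0.024136i
  m=+6: Y*=-0.304737-0.235021i  Y=-0.058637+0.018174i  product +0.022140+0.008243i
  m=+7: Y*=-0.188272-0.046641i  Y=+0.014060+0.002456i  product -0.002533-0.001118i
  m=+8: Y*=-0.055602+0.009617i  Y=-0.001652-0.001247i  product +0.000104+0.000053i
Total Σ_m = -0.001611+0.000000i. Multiply by 0.739198: -0.001191+0.000000i. P_8(cos γ) = -0.001191

-0.001191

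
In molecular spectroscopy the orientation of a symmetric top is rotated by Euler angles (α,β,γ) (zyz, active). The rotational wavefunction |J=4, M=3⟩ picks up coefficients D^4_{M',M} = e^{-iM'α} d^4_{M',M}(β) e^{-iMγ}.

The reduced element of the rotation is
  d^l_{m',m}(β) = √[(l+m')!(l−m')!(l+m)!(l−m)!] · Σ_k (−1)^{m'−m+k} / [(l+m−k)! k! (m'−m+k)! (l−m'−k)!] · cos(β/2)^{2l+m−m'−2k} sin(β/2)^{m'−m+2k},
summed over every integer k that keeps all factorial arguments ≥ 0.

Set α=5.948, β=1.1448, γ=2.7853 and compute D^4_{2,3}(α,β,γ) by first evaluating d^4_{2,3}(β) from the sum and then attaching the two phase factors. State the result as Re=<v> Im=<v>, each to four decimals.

Re=-0.0247 Im=0.1455

D^4_{2,3}(5.9480,1.1448,2.7853) = e^{-i·2·5.9480}·d^4_{2,3}(1.1448)·e^{-i·3·2.7853}. Compute d first:
c=cos(1.144800/2)=0.840603, s=sin(1.144800/2)=0.541651; N=√[720·2·5040·1]=2693.993318
Admissible k: 1..2 (factorial args all ≥0)
  k=1: (−1)^0·2693.9933/(720)·0.8406^7·0.5417^1 = +0.601065
  k=2: (−1)^1·2693.9933/(240)·0.8406^5·0.5417^3 = -0.748686
d^4_{2,3}(1.1448) = +0.601065 -0.748686 = -0.147621
D = (+0.783591+0.621276i)·(-0.147621)·(-0.481108-0.876661i) = -0.024750+0.145531i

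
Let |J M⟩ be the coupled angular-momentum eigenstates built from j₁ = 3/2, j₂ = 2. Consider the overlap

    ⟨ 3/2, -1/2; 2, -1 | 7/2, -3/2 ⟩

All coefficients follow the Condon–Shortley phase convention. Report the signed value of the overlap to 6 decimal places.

+0.755929  (= +√(4/7))

j₁+j₂−J=0  J+j₁−j₂=3  J−j₁+j₂=4  j₁+j₂+J+1=8
(j₁±m₁, j₂±m₂, J±M) = (1,2,1,3,2,5)
P² = 576/7
sum k=0..0:
  [0] +1/12 = 1/12
S = 1/12
C² = P²·S² = 4/7 ; C = +0.755929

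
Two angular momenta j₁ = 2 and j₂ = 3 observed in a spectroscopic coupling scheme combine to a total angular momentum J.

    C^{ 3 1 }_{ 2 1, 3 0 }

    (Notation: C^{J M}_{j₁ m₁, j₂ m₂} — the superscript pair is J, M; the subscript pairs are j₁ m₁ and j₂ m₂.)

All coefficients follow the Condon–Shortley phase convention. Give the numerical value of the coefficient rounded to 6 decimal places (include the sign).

-0.182574  (= −√(1/30))

√[7·2!2!4!/9! · 3!1!3!3!4!2!] = √(96/5)
  +(−1)^0/∏(0,2,1,3,1,1)! = 1/12  (running 1/12)
  +(−1)^1/∏(1,1,0,2,2,2)! = -1/8  (running -1/24)
⟨..|..⟩ = √(96/5)·(-1/24) = -0.182574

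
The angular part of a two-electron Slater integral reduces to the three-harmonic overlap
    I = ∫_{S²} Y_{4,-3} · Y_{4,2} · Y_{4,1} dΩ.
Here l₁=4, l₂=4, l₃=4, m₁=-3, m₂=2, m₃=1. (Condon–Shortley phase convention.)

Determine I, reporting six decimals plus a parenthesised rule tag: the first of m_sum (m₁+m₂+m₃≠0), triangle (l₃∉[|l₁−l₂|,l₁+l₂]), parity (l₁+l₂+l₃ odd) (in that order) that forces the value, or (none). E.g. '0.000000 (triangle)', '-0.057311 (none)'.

m-sum 0 ✓  L=12 even ✓  0≤4≤8 ✓
Π(2lᵢ+1) = 9×9×9 = 729
triangle coeff Δ(4,4,4) = 1/450450
Σ_t [0,4]: t=0:+1/13824 t=1:−1/216 t=2:+1/64 t=3:−1/216 t=4:+1/13824 = 5/768
(3j)²=18/1001 [(4 4 4; 0 0 0)], sign=+1
Σ_t [3,4]: t=3:−1/864 t=4:+1/576 = 1/1728
(3j)²=5/1287 [(4 4 4; -3 2 1)], sign=-1
⇒ 4πI² = 7290/143143
I = (-1)√(7290/143143/(4π)) = -0.06366105
No selection rule forces the value: the integral is nonzero (none).

-0.063661 (none)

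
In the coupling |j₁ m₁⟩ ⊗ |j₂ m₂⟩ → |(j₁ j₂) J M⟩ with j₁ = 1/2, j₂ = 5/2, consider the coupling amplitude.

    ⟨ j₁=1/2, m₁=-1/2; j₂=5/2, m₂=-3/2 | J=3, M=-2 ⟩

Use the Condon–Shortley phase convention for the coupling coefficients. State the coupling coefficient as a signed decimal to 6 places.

+0.912871

j₁+j₂−J=0  J+j₁−j₂=1  J−j₁+j₂=5  j₁+j₂+J+1=7
(j₁±m₁, j₂±m₂, J±M) = (0,1,1,4,1,5)
P² = 480
sum k=0..0:
  [0] +1/24 = 1/24
S = 1/24
C² = P²·S² = 5/6 ; C = +0.912871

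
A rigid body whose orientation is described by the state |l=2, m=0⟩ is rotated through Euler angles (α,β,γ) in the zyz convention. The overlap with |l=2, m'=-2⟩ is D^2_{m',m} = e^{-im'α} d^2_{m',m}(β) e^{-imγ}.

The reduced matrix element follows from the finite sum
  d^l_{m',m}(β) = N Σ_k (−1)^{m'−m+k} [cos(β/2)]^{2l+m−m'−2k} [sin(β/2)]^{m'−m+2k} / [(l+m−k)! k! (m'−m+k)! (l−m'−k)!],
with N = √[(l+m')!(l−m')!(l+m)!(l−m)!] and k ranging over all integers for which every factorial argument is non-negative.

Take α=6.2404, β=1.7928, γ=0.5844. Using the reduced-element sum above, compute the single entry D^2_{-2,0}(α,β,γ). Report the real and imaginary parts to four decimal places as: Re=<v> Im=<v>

Re=0.5806 Im=-0.0498

First d^2_{-2,0}(β=1.7928), then the phase factors e^{-i(-2)α} and e^{-i(0)γ}:
c=cos(1.792800/2)=0.624426, s=sin(1.792800/2)=0.781084; N=√[1·24·2·2]=9.797959
k: max(0,(0)−(-2))=2 … min(2+(0),2−(-2))=2
  k=2: (−1)^0·9.7980/(4)·0.6244^2·0.7811^2 = +0.582684
d^2_{-2,0}(1.7928) = +0.582684
Phases: e^{-i·(-2)·6.2404}=+0.996341-0.085466i, e^{-i·(0)·0.5844}=+1.000000+0.000000i ⇒ D=+0.580552-0.049800i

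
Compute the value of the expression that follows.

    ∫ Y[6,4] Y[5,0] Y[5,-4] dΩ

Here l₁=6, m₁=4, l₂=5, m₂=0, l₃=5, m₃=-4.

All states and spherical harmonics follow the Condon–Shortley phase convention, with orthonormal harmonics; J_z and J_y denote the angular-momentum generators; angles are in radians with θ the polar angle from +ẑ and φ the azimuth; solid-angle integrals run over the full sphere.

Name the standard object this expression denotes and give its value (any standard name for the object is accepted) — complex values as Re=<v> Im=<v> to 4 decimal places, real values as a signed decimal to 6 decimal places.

This is a Gaunt coefficient — the integral of a triple product of spherical harmonics over the sphere.
Checks pass: Σm=0; 16 even; l₃=5∈[1,11].
(2·6+1)(2·5+1)(2·5+1) = 1573
Δ: 6! 6! 4! / 17! → 1/28588560
sum: t=1:−1/345600 t=2:+1/13824 t=3:−1/5184 t=4:+1/13824 t=5:−1/345600 = -7/129600
3j²(6 5 5; 0 0 0) = Δ·Π!·Σ² = 80/7293  (sign +1)
sum: t=1:−1/345600 t=2:+1/207360 = 1/518400
3j²(6 5 5; 4 0 -4) = Δ·Π!·Σ² = 12/2431  (sign -1)
combine: 4πI² = 1573·80/7293·12/2431 = 320/3757
take √, sign -1: I = -0.08232836

Gaunt coefficient, -0.082328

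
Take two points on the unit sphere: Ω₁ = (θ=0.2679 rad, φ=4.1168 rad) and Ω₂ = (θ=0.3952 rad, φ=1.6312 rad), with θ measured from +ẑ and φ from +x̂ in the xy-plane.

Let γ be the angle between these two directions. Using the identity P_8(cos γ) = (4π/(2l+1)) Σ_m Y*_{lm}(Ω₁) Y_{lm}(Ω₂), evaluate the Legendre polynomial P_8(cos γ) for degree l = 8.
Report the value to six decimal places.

-0.063829

Term-by-term m-sum for l=8 (normalisation 4π/17 = 0.739198):
  term(m=-8) = +0.000000+0.000000i   from Y*(Ω₁)=+0.000001+0.000012i, Y(Ω₂)=+0.000220-0.000116i
  term(m=-7) = +0.000000-0.000000i   from Y*(Ω₁)=-0.000155-0.000094i, Y(Ω₂)=+0.000979+0.002175i
  term(m=-6) = -0.000017+0.000017i   from Y*(Ω₁)=+0.001523-0.000702i, Y(Ω₂)=-0.013497+0.005118i
  term(m=-5) = +0.000686-0.000096i   from Y*(Ω₁)=-0.001818+0.011009i, Y(Ω₂)=-0.018459-0.059248i
  term(m=-4) = -0.009217-0.005248i   from Y*(Ω₁)=-0.039796-0.037766i, Y(Ω₂)=+0.187712-0.046258i
  term(m=-3) = +0.031916+0.076085i   from Y*(Ω₁)=+0.191482-0.042010i, Y(Ω₂)=+0.075851+0.413989i
  term(m=-2) = +0.068197-0.257593i   from Y*(Ω₁)=-0.176068+0.441306i, Y(Ω₂)=-0.556741+0.067588i
  term(m=-1) = -0.118197+0.090977i   from Y*(Ω₁)=-0.357456-0.527469i, Y(Ω₂)=-0.014131-0.233660i
  term(m=+0) = -0.033084+0.000000i   from Y*(Ω₁)=+0.078638-0.000000i, Y(Ω₂)=-0.420717+0.000000i
  term(m=+1) = -0.118197-0.090977i   from Y*(Ω₁)=+0.357456-0.527469i, Y(Ω₂)=+0.014131-0.233660i
  term(m=+2) = +0.068197+0.257593i   from Y*(Ω₁)=-0.176068-0.441306i, Y(Ω₂)=-0.556741-0.067588i
  term(m=+3) = +0.031916-0.076085i   from Y*(Ω₁)=-0.191482-0.042010i, Y(Ω₂)=-0.075851+0.413989i
  term(m=+4) = -0.009217+0.005248i   from Y*(Ω₁)=-0.039796+0.037766i, Y(Ω₂)=+0.187712+0.046258i
  term(m=+5) = +0.000686+0.000096i   from Y*(Ω₁)=+0.001818+0.011009i, Y(Ω₂)=+0.018459-0.059248i
  term(m=+6) = -0.000017-0.000017i   from Y*(Ω₁)=+0.001523+0.000702i, Y(Ω₂)=-0.013497-0.005118i
  term(m=+7) = +0.000000+0.000000i   from Y*(Ω₁)=+0.000155-0.000094i, Y(Ω₂)=-0.000979+0.002175i
  term(m=+8) = +0.000000-0.000000i   from Y*(Ω₁)=+0.000001-0.000012i, Y(Ω₂)=+0.000220+0.000116i
Σ over m = -0.086349+0.000000i; ×(4π/17) → -0.063829+0.000000i. Real part: -0.063829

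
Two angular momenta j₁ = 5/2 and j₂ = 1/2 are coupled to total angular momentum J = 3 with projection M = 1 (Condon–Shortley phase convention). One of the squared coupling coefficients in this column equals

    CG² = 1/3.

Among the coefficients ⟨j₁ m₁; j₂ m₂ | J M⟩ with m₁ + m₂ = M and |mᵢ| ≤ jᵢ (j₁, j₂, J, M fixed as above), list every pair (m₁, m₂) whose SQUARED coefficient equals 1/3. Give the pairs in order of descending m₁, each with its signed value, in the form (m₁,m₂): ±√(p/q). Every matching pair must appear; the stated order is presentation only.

(3/2,-1/2): +√(1/3)

Admissible pairs with m₁+m₂ = M = 1: (1/2,1/2), (3/2,-1/2)
  (m₁,m₂)=(3/2,-1/2): CG² = 1/3, CG = +√(1/3)   ← matches the target
  (m₁,m₂)=(1/2,1/2): CG² = 2/3, CG = +√(2/3)
Pairs with CG² = 1/3: (3/2,-1/2): +√(1/3)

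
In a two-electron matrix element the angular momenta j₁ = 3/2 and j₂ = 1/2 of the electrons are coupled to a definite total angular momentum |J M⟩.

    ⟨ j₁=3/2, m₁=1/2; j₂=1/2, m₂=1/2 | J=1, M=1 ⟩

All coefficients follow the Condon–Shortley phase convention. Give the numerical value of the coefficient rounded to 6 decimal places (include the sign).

triangle: 1!·2!·0!/4! = 2/24
(j±m)!: 2!·1!·1!·0!·2!·0! = 4
prefactor² = (2J+1)·Δ·N² = 1
  k=1: −1/(1!·0!·0!·0!·2!·0!) = -1/2
Σ = -1/2  ⇒  CG² = 1·(-1/2)² = 1/4
CG = −√(1/4) = -0.500000

−√(1/4) = -0.500000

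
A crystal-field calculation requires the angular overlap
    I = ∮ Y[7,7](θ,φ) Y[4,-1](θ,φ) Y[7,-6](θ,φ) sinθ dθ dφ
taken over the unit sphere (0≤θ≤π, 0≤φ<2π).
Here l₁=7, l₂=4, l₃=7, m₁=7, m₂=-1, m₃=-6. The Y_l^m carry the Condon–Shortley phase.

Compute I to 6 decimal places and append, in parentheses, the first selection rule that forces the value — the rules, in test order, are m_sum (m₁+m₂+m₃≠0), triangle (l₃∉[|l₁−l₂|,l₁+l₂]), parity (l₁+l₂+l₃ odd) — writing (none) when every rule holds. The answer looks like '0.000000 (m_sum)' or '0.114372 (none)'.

0.197290 (none)

Checks pass: Σm=0; 18 even; l₃=7∈[3,11].
(2·7+1)(2·4+1)(2·7+1) = 2025
Δ: 4! 10! 4! / 19! → 1/58198140
sum: t=0:+1/17418240 t=1:−1/622080 t=2:+1/230400 t=3:−1/622080 t=4:+1/17418240 = 1/806400
3j²(7 4 7; 0 0 0) = Δ·Π!·Σ² = 2268/230945  (sign -1)
sum: t=0:+1/522547200 = 1/522547200
3j²(7 4 7; 7 -1 -6) = Δ·Π!·Σ² = 143/5814  (sign -1)
combine: 4πI² = 2025·2268/230945·143/5814 = 51030/104329
take √, sign +1: I = 0.19729012
No selection rule forces the value: the integral is nonzero (none).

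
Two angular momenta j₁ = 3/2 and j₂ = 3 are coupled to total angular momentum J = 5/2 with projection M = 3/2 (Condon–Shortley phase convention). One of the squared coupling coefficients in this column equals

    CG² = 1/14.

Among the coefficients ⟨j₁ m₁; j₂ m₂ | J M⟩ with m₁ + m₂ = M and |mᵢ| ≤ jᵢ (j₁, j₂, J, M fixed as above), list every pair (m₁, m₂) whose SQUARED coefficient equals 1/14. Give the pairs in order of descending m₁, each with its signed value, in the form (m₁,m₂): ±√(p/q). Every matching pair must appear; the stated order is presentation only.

Admissible pairs with m₁+m₂ = M = 3/2: (-3/2,3), (-1/2,2), (1/2,1), (3/2,0)
  (m₁,m₂)=(3/2,0): CG² = 9/35, CG = +√(9/35)
  (m₁,m₂)=(1/2,1): CG² = 7/20, CG = −√(7/20)
  (m₁,m₂)=(-1/2,2): CG² = 1/14, CG = +√(1/14)   ← matches the target
  (m₁,m₂)=(-3/2,3): CG² = 9/28, CG = +√(9/28)
Pairs with CG² = 1/14: (-1/2,2): +√(1/14)

(-1/2,2): +√(1/14)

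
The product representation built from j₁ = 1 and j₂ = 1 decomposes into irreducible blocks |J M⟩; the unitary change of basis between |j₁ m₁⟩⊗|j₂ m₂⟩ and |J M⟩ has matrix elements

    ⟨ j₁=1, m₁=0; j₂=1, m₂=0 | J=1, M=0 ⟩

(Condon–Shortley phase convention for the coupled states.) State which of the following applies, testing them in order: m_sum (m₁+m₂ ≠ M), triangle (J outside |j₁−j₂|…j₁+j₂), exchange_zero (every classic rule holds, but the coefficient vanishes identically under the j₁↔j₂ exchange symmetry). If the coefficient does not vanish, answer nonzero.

exchange_zero

m-sum: m₁+m₂ = 0+0 = 0, M = 0  ✓
triangle: |j₁−j₂| = 0 ≤ J = 1 ≤ j₁+j₂ = 2  ✓
exchange: j₁=j₂ and m₁=m₂, and (−1)^(j₁+j₂−J) = (−1)^1 = −1 forces ⟨j₁m₁;j₂m₂|JM⟩ = −⟨j₂m₂;j₁m₁|JM⟩ = −⟨j₁m₁;j₂m₂|JM⟩ ⇒ the coefficient vanishes identically
Racah sum check: Σ_k collapses to 0 ⇒ CG = 0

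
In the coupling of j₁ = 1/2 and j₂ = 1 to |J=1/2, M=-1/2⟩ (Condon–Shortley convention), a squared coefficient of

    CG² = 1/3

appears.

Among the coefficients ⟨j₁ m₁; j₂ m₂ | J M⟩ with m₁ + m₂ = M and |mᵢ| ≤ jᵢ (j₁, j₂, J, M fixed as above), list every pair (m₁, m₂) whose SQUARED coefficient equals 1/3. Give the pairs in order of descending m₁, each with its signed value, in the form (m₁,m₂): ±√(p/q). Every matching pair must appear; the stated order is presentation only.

(-1/2,0): −√(1/3)

Admissible pairs with m₁+m₂ = M = -1/2: (-1/2,0), (1/2,-1)
  (m₁,m₂)=(1/2,-1): CG² = 2/3, CG = +√(2/3)
  (m₁,m₂)=(-1/2,0): CG² = 1/3, CG = −√(1/3)   ← matches the target
Pairs with CG² = 1/3: (-1/2,0): −√(1/3)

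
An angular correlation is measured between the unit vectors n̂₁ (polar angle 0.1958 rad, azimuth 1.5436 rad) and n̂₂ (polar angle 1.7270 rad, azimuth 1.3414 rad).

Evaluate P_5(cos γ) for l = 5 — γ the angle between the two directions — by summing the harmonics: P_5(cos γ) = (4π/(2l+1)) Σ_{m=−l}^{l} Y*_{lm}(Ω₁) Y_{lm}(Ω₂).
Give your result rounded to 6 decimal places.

0.066486

Addition theorem: P_5(cos γ) = (4π/11) Σ_m Y*_{lm}(Ω₁) Y_{lm}(Ω₂), m = −5…5:
  m=-5: Y*=(0.000018, 0.000128)  Y=(0.397934, -0.179530)  product (0.000030, 0.000048)
  m=-4: Y*=(0.002050, -0.000224)  Y=(-0.132130, -0.172656)  product (-0.000310, -0.000324)
  m=-3: Y*=(-0.001590, -0.019447)  Y=(0.165662, -0.201463)  product (-0.004181, -0.002901)
  m=-2: Y*=(-0.118523, 0.006453)  Y=(-0.213920, -0.105665)  product (0.026036, 0.011143)
  m=-1: Y*=(0.011811, 0.434166)  Y=(0.048451, -0.207494)  product (0.090659, 0.018585)
  m=+0: Y*=(0.684926, -0.000000)  Y=(-0.242757, 0.000000)  product (-0.166271, 0.000000)
  m=+1: Y*=(-0.011811, 0.434166)  Y=(-0.048451, -0.207494)  product (0.090659, -0.018585)
  m=+2: Y*=(-0.118523, -0.006453)  Y=(-0.213920, 0.105665)  product (0.026036, -0.011143)
  m=+3: Y*=(0.001590, -0.019447)  Y=(-0.165662, -0.201463)  product (-0.004181, 0.002901)
  m=+4: Y*=(0.002050, 0.000224)  Y=(-0.132130, 0.172656)  product (-0.000310, 0.000324)
  m=+5: Y*=(-0.000018, 0.000128)  Y=(-0.397934, -0.179530)  product (0.000030, -0.000048)
Σ over m = (0.058199, 0.000000); ×(4π/11) → (0.066486, 0.000000). Real part: 0.066486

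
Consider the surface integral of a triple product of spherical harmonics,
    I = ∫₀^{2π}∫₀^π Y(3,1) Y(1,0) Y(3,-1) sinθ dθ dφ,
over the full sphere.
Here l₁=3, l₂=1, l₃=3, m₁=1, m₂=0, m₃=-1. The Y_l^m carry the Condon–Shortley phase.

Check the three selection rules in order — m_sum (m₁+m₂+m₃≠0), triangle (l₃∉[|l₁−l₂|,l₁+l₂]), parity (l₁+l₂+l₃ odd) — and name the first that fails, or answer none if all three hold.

parity

m₁+m₂+m₃ = 1 + 0 − 1 = 0  ✓
triangle: |3−1|=2 ≤ l₃=3 ≤ 3+1=4  ✓
parity: l₁+l₂+l₃ = 7 is odd  ✗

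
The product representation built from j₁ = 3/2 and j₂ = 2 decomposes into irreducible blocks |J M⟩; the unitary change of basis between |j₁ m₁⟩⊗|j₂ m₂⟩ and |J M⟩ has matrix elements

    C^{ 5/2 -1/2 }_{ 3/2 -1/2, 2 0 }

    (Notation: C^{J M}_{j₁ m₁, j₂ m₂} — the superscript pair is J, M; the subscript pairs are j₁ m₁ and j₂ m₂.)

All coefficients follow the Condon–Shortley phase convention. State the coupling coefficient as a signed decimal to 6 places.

-0.292770

j₁+j₂−J=1  J+j₁−j₂=2  J−j₁+j₂=3  j₁+j₂+J+1=7
(j₁±m₁, j₂±m₂, J±M) = (1,2,2,2,2,3)
P² = 48/35
sum k=0..1:
  [0] +1/4 = 1/4
  [1] −1/2 = -1/2
S = -1/4
C² = P²·S² = 3/35 ; C = -0.292770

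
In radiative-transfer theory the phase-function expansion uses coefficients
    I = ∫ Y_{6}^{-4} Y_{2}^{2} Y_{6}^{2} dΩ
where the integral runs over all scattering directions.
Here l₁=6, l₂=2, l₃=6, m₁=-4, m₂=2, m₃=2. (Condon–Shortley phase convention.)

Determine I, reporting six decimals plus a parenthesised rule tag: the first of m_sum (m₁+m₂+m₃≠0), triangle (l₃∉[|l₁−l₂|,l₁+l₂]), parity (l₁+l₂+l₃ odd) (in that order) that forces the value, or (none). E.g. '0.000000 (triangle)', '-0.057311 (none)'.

-0.153870 (none)

Rules hold: Σm=0, L=14 even, 4≤6≤8.
N = 13·5·13 = 845
Δ = 2!·10!·2!/15! = 1/90090
Racah Σ t=0..2: t=0:+1/69120 t=1:−1/14400 t=2:+1/69120 = -7/172800
⇒ 3j(6 2 6; 0 0 0)² = 14/715, sgn -1
Racah Σ t=2..2: t=2:+1/322560 = 1/322560
⇒ 3j(6 2 6; -4 2 2)² = 18/1001, sgn +1
4πI² = N·(3j₀)²·(3jₘ)² = 36/121
I = -1·√(0.297521/4π) = -0.15386989
No selection rule forces the value: the integral is nonzero (none).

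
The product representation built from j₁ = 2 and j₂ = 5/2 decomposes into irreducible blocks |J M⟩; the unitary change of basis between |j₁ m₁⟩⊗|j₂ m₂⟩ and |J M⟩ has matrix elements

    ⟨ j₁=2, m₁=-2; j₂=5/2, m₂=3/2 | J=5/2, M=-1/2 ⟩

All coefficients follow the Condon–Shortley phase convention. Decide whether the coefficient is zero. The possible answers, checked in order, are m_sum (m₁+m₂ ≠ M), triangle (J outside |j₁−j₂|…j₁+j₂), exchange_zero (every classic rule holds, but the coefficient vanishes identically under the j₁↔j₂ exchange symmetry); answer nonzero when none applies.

nonzero

m-sum: m₁+m₂ = -2+3/2 = -1/2, M = -1/2  ✓
triangle: |j₁−j₂| = 1/2 ≤ J = 5/2 ≤ j₁+j₂ = 9/2  ✓
exchange: j₁≠j₂ or m₁≠m₂ — the exchange symmetry imposes no constraint here
value check: CG = +√(27/70) = +0.621059 ≠ 0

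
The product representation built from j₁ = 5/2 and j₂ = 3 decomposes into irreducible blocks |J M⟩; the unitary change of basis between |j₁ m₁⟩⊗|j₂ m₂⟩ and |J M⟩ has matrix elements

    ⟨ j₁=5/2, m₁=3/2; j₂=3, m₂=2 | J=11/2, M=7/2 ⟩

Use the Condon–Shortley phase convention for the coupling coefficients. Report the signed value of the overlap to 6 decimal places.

j₁+j₂−J=0  J+j₁−j₂=5  J−j₁+j₂=6  j₁+j₂+J+1=12
(j₁±m₁, j₂±m₂, J±M) = (4,1,5,1,9,2)
P² = 49766400/11
sum k=0..0:
  [0] +1/2880 = 1/2880
S = 1/2880
C² = P²·S² = 6/11 ; C = +0.738549

+0.738549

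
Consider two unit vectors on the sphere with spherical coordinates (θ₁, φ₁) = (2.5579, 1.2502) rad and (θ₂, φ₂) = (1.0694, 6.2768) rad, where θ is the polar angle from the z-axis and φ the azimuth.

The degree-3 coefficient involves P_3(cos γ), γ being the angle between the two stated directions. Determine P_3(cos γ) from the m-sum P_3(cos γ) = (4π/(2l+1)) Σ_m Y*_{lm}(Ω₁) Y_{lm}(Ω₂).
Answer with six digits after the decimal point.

Term-by-term m-sum for l=3 (normalisation 4π/7 = 1.795196):
  term(m=-3) = -0.015897-0.011546i   from Y*(Ω₁)=-0.057281-0.039950i, Y(Ω₂)=+0.281292+0.005389i
  term(m=-2) = +0.079145-0.057515i   from Y*(Ω₁)=+0.207564-0.154925i, Y(Ω₂)=+0.377703+0.004824i
  term(m=-1) = +0.006005+0.018478i   from Y*(Ω₁)=+0.139274+0.419436i, Y(Ω₂)=+0.043961+0.000281i
  term(m=+0) = +0.049604+0.000000i   from Y*(Ω₁)=-0.149902-0.000000i, Y(Ω₂)=-0.330911+0.000000i
  term(m=+1) = +0.006005-0.018478i   from Y*(Ω₁)=-0.139274+0.419436i, Y(Ω₂)=-0.043961+0.000281i
  term(m=+2) = +0.079145+0.057515i   from Y*(Ω₁)=+0.207564+0.154925i, Y(Ω₂)=+0.377703-0.004824i
  term(m=+3) = -0.015897+0.011546i   from Y*(Ω₁)=+0.057281-0.039950i, Y(Ω₂)=-0.281292+0.005389i
Σ over m = +0.188109+0.000000i; ×(4π/7) → +0.337692+0.000000i. Real part: 0.337692

0.337692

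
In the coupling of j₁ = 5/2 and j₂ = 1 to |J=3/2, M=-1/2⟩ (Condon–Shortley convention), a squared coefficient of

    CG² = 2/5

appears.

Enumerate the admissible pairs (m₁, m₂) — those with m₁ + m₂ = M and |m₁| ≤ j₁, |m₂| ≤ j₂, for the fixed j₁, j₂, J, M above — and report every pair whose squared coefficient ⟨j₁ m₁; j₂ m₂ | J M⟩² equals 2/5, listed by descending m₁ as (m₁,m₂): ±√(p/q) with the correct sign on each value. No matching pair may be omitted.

Admissible pairs with m₁+m₂ = M = -1/2: (-3/2,1), (-1/2,0), (1/2,-1)
  (m₁,m₂)=(1/2,-1): CG² = 1/5, CG = +√(1/5)
  (m₁,m₂)=(-1/2,0): CG² = 2/5, CG = −√(2/5)   ← matches the target
  (m₁,m₂)=(-3/2,1): CG² = 2/5, CG = +√(2/5)   ← matches the target
Pairs with CG² = 2/5: (-1/2,0): −√(2/5); (-3/2,1): +√(2/5)

(-1/2,0): −√(2/5); (-3/2,1): +√(2/5)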